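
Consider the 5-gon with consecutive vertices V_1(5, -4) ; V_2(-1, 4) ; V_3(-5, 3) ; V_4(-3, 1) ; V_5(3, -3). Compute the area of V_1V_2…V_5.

23

V_1→V_2: (5)(4) − (-1)(-4) = 16
V_2→V_3: (-1)(3) − (-5)(4) = 17
V_3→V_4: (-5)(1) − (-3)(3) = 4
V_4→V_5: (-3)(-3) − (3)(1) = 6
V_5→V_1: (3)(-4) − (5)(-3) = 3
Σ = 46
Area = |Σ|/2 = 23.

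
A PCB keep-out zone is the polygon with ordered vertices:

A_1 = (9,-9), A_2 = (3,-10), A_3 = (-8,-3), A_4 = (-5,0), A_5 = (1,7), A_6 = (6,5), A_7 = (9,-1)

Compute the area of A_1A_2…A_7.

A_1→A_2: (9)(-10) − (3)(-9) = -63
A_2→A_3: (3)(-3) − (-8)(-10) = -89
A_3→A_4: (-8)(0) − (-5)(-3) = -15
A_4→A_5: (-5)(7) − (1)(0) = -35
A_5→A_6: (1)(5) − (6)(7) = -37
A_6→A_7: (6)(-1) − (9)(5) = -51
A_7→A_1: (9)(-9) − (9)(-1) = -72
Σ = -362
Area = |Σ|/2 = 181.

181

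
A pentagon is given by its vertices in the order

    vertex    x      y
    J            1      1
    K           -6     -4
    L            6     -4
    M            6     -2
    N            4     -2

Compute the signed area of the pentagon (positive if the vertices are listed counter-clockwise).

Apply Gauss's area formula: 2A = Σ (x_i·y_{i+1} − x_{i+1}·y_i), indices taken mod 5.
Cross-terms: 2, 48, 12, -4, 6  ⇒  Σ = 64
Signed area = Σ/2 = 32 (positive ⇒ counter-clockwise traversal).

32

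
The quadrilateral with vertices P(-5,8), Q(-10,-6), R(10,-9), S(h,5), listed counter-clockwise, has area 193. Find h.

3

Write out the shoelace sum; only the two edges meeting at S involve h:
2·Area = [(10·5 − h·(-9)) + (h·8 − (-5)·5)] + 260
       = 17·h + 335 = 386
⇒ h = 3.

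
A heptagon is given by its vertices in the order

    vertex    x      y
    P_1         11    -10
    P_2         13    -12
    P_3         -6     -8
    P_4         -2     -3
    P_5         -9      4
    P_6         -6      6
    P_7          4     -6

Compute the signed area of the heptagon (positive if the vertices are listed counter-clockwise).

Apply Gauss's area formula: 2A = Σ (x_i·y_{i+1} − x_{i+1}·y_i), indices taken mod 7.
Cross-terms: -2, -176, 2, -35, -30, 12, 26  ⇒  Σ = -203
Signed area = Σ/2 = -101.5 (negative ⇒ clockwise traversal).

-101.5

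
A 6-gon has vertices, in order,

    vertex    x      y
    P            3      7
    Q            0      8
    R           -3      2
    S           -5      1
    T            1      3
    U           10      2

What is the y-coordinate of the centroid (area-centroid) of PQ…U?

331/75

Apply the shoelace formula. First the cross-terms c_i = x_i·y_{i+1} − x_{i+1}·y_i:
  24, 24, 7, -16, -28, 64  ⇒  2A = 75, A = 37.5.
Then Σ (y_i + y_{i+1})·c_i = 993, so ȳ = 993 / (6·37.5) = 331/75.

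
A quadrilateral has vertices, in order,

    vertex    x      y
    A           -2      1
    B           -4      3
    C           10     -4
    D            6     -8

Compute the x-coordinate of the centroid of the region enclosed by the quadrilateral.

168/41

Apply the shoelace formula. First the cross-terms c_i = x_i·y_{i+1} − x_{i+1}·y_i:
  -2, -14, -56, -10  ⇒  2A = -82, A = -41.
Then Σ (x_i + x_{i+1})·c_i = -1008, so x̄ = -1008 / (6·(-41)) = 168/41.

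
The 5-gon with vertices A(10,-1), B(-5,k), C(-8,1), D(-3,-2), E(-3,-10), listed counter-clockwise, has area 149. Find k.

9

Write out the shoelace sum; only the two edges meeting at B involve k:
2·Area = [(10·k − (-5)·(-1)) + ((-5)·1 − (-8)·k)] + 146
       = 18·k + 136 = 298
⇒ k = 9.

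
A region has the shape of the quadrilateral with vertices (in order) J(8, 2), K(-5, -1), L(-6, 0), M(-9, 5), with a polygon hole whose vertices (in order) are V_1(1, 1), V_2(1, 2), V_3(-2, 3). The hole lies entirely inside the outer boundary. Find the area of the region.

44.5

Outer boundary:
Apply the shoelace (surveyor's) formula: 2A = Σ (x_i·y_{i+1} − x_{i+1}·y_i), indices taken mod 4.
Cross-terms: 2, -6, -30, -58  ⇒  Σ = -92
Area = |Σ|/2 = 46.
Hole:
Σ = (1) + (7) + (-5) = 3
Area = |Σ|/2 = 1.5.
Net area = 46 − 1.5 = 44.5.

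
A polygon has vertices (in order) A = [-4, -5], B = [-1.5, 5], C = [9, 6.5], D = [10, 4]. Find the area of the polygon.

72.625

A→B: (-4)(5) − (-1.5)(-5) = -27.5
B→C: (-1.5)(6.5) − (9)(5) = -54.75
C→D: (9)(4) − (10)(6.5) = -29
D→A: (10)(-5) − (-4)(4) = -34
Σ = -145.25
Area = |Σ|/2 = 72.625.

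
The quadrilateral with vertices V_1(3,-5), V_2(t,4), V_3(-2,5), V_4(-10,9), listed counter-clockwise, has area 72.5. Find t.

Write out the shoelace sum; only the two edges meeting at V_2 involve t:
2·Area = [(3·4 − t·(-5)) + (t·5 − (-2)·4)] + 55
       = 10·t + 75 = 145
⇒ t = 7.

7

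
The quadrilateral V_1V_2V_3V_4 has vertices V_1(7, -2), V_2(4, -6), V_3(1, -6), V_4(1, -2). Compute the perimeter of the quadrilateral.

|V_1V_2| = √((-3)² + (-4)²) = √25 = 5
|V_2V_3| = √((-3)² + (0)²) = √9 = 3
|V_3V_4| = √((0)² + (4)²) = √16 = 4
|V_4V_1| = √((6)² + (0)²) = √36 = 6
Perimeter = 5 + 3 + 4 + 6 = 18.

18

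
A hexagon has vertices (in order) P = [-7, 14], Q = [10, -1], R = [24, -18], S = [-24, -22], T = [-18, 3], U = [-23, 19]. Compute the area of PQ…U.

1089.5

Apply the shoelace formula: 2A = Σ (x_i·y_{i+1} − x_{i+1}·y_i), indices taken mod 6.
Cross-terms: -133, -156, -960, -468, -273, -189  ⇒  Σ = -2179
Area = |Σ|/2 = 1089.5.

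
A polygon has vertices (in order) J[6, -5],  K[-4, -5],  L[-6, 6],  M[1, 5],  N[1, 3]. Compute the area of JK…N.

82.5

Σ = (-50) + (-54) + (-36) + (-2) + (-23) = -165
Area = |Σ|/2 = 82.5.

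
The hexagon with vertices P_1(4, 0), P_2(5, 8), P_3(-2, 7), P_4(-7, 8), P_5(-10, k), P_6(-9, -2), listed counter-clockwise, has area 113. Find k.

1

The doubled signed area Σ (x_i y_{i+1} − x_{i+1} y_i) is linear in k.
With k=0 it equals 224; the coefficient of k is 2 (from the two edges through P_5).
So 2·k + 224 = 2·113 = 226 ⇒ k = 1.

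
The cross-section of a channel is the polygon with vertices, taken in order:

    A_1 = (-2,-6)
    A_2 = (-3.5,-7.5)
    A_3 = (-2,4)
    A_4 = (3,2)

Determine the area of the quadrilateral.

Apply the shoelace (surveyor's) formula: 2A = Σ (x_i·y_{i+1} − x_{i+1}·y_i), indices taken mod 4.
Σ = (-6) + (-29) + (-16) + (-14) = -65
Area = |Σ|/2 = 32.5.

32.5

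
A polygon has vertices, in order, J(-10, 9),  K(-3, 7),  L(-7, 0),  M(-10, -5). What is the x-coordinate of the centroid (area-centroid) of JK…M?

Apply the shoelace formula. First the cross-terms c_i = x_i·y_{i+1} − x_{i+1}·y_i:
  -43, 49, 35, -140  ⇒  2A = -99, A = -49.5.
Then Σ (x_i + x_{i+1})·c_i = 2274, so x̄ = 2274 / (6·(-49.5)) = -758/99.

-758/99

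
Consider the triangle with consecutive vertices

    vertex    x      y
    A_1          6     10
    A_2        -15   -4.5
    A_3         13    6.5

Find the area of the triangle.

Apply the shoelace (surveyor's) formula: 2A = Σ (x_i·y_{i+1} − x_{i+1}·y_i), indices taken mod 3.
Σ = (123) + (-39) + (91) = 175
Area = |Σ|/2 = 87.5.

87.5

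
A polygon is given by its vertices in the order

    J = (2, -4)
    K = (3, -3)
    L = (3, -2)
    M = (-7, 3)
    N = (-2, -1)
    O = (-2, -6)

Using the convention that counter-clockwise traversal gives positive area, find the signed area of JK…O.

23.5

Apply the shoelace (surveyor's) formula: 2A = Σ (x_i·y_{i+1} − x_{i+1}·y_i), indices taken mod 6.
Σ = (6) + (3) + (-5) + (13) + (10) + (20) = 47
Signed area = Σ/2 = 23.5 (positive ⇒ counter-clockwise traversal).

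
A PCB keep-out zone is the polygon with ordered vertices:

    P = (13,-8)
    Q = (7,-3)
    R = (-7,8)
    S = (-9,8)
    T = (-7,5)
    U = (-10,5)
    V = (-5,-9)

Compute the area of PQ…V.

P→Q: (13)(-3) − (7)(-8) = 17
Q→R: (7)(8) − (-7)(-3) = 35
R→S: (-7)(8) − (-9)(8) = 16
S→T: (-9)(5) − (-7)(8) = 11
T→U: (-7)(5) − (-10)(5) = 15
U→V: (-10)(-9) − (-5)(5) = 115
V→P: (-5)(-8) − (13)(-9) = 157
Σ = 366
Area = |Σ|/2 = 183.

183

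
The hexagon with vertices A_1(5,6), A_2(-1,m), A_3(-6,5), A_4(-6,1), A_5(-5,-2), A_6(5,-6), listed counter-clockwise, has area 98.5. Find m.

5

The doubled signed area Σ (x_i y_{i+1} − x_{i+1} y_i) is linear in m.
With m=0 it equals 142; the coefficient of m is 11 (from the two edges through A_2).
So 11·m + 142 = 2·98.5 = 197 ⇒ m = 5.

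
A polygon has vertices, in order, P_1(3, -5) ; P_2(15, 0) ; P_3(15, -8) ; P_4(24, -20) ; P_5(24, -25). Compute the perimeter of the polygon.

70

|P_1P_2| = √((12)² + (5)²) = √169 = 13
|P_2P_3| = √((0)² + (-8)²) = √64 = 8
|P_3P_4| = √((9)² + (-12)²) = √225 = 15
|P_4P_5| = √((0)² + (-5)²) = √25 = 5
|P_5P_1| = √((-21)² + (20)²) = √841 = 29
Perimeter = 13 + 8 + 15 + 5 + 29 = 70.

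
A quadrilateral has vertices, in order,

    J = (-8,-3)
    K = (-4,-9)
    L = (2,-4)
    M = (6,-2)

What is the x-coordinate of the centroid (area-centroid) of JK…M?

-7/3

Apply Gauss's area formula. First the cross-terms c_i = x_i·y_{i+1} − x_{i+1}·y_i:
  60, 34, 20, -34  ⇒  2A = 80, A = 40.
Then Σ (x_i + x_{i+1})·c_i = -560, so x̄ = -560 / (6·40) = -7/3.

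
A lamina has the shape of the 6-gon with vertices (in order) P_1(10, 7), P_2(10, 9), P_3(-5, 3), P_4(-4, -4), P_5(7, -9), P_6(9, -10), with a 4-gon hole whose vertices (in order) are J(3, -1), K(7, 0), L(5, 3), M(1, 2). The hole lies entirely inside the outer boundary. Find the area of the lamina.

Outer boundary:
Apply the shoelace (surveyor's) formula: 2A = Σ (x_i·y_{i+1} − x_{i+1}·y_i), indices taken mod 6.
Σ = (20) + (75) + (32) + (64) + (11) + (163) = 365
Area = |Σ|/2 = 182.5.
Hole:
Apply the surveyor's formula: 2A = Σ (x_i·y_{i+1} − x_{i+1}·y_i), indices taken mod 4.
J→K: (3)(0) − (7)(-1) = 7
K→L: (7)(3) − (5)(0) = 21
L→M: (5)(2) − (1)(3) = 7
M→J: (1)(-1) − (3)(2) = -7
Σ = 28
Area = |Σ|/2 = 14.
Net area = 182.5 − 14 = 168.5.

168.5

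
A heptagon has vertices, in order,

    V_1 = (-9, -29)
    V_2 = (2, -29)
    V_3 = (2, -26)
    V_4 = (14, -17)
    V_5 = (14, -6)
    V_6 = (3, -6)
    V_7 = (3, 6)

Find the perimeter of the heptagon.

|V_1V_2| = √((11)² + (0)²) = √121 = 11
|V_2V_3| = √((0)² + (3)²) = √9 = 3
|V_3V_4| = √((12)² + (9)²) = √225 = 15
|V_4V_5| = √((0)² + (11)²) = √121 = 11
|V_5V_6| = √((-11)² + (0)²) = √121 = 11
|V_6V_7| = √((0)² + (12)²) = √144 = 12
|V_7V_1| = √((-12)² + (-35)²) = √1369 = 37
Perimeter = 11 + 3 + 15 + 11 + 11 + 12 + 37 = 100.

100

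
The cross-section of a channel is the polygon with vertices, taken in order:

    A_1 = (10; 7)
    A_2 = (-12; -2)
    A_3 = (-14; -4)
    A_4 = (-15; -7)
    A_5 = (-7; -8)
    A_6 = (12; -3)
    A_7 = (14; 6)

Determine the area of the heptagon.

Apply the surveyor's formula: 2A = Σ (x_i·y_{i+1} − x_{i+1}·y_i), indices taken mod 7.
Cross-terms: 64, 20, 38, 71, 117, 114, 38  ⇒  Σ = 462
Area = |Σ|/2 = 231.

231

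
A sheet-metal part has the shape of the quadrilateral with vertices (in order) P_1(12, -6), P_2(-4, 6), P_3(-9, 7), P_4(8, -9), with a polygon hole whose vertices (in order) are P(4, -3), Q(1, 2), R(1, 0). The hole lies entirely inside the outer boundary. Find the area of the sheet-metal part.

Outer boundary:
Σ = (48) + (26) + (25) + (60) = 159
Area = |Σ|/2 = 79.5.
Hole:
Apply the surveyor's formula: 2A = Σ (x_i·y_{i+1} − x_{i+1}·y_i), indices taken mod 3.
Σ = (11) + (-2) + (-3) = 6
Area = |Σ|/2 = 3.
Net area = 79.5 − 3 = 76.5.

76.5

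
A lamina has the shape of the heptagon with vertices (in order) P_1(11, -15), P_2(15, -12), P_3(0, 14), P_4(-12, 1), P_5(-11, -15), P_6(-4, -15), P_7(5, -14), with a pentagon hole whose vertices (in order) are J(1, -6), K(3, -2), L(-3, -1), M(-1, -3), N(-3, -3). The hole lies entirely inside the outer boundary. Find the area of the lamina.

473.5

Outer boundary:
Apply Gauss's area formula: 2A = Σ (x_i·y_{i+1} − x_{i+1}·y_i), indices taken mod 7.
P_1→P_2: (11)(-12) − (15)(-15) = 93
P_2→P_3: (15)(14) − (0)(-12) = 210
P_3→P_4: (0)(1) − (-12)(14) = 168
P_4→P_5: (-12)(-15) − (-11)(1) = 191
P_5→P_6: (-11)(-15) − (-4)(-15) = 105
P_6→P_7: (-4)(-14) − (5)(-15) = 131
P_7→P_1: (5)(-15) − (11)(-14) = 79
Σ = 977
Area = |Σ|/2 = 488.5.
Hole:
Apply the shoelace formula: 2A = Σ (x_i·y_{i+1} − x_{i+1}·y_i), indices taken mod 5.
J→K: (1)(-2) − (3)(-6) = 16
K→L: (3)(-1) − (-3)(-2) = -9
L→M: (-3)(-3) − (-1)(-1) = 8
M→N: (-1)(-3) − (-3)(-3) = -6
N→J: (-3)(-6) − (1)(-3) = 21
Σ = 30
Area = |Σ|/2 = 15.
Net area = 488.5 − 15 = 473.5.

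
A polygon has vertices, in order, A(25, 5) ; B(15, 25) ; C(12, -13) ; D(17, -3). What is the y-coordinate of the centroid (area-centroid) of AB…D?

6.6

Apply the surveyor's formula. First the cross-terms c_i = x_i·y_{i+1} − x_{i+1}·y_i:
  550, -495, 185, 160  ⇒  2A = 400, A = 200.
Then Σ (y_i + y_{i+1})·c_i = 7920, so ȳ = 7920 / (6·200) = 6.6.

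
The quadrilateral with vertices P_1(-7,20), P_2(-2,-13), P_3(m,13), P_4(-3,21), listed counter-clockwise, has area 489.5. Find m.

The doubled signed area Σ (x_i y_{i+1} − x_{i+1} y_i) is linear in m.
With m=0 it equals 231; the coefficient of m is 34 (from the two edges through P_3).
So 34·m + 231 = 2·489.5 = 979 ⇒ m = 22.

22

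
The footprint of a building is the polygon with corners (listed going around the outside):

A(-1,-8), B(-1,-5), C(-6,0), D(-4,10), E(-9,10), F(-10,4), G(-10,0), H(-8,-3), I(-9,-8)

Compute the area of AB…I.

Apply the shoelace formula: 2A = Σ (x_i·y_{i+1} − x_{i+1}·y_i), indices taken mod 9.
Σ = (-3) + (-30) + (-60) + (50) + (64) + (40) + (30) + (37) + (64) = 192
Area = |Σ|/2 = 96.

96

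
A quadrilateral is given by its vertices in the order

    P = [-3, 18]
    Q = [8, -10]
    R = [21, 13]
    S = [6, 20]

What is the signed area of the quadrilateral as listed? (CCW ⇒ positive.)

Cross-terms: -114, 314, 342, 168  ⇒  Σ = 710
Signed area = Σ/2 = 355 (positive ⇒ counter-clockwise traversal).

355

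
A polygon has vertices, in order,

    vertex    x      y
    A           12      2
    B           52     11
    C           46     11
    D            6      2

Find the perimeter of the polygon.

94

|AB| = √((40)² + (9)²) = √1681 = 41
|BC| = √((-6)² + (0)²) = √36 = 6
|CD| = √((-40)² + (-9)²) = √1681 = 41
|DA| = √((6)² + (0)²) = √36 = 6
Perimeter = 41 + 6 + 41 + 6 = 94.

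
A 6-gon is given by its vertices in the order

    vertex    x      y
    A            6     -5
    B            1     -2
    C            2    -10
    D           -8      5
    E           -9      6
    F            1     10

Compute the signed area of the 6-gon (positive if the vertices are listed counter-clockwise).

-123.5

Apply the surveyor's formula: 2A = Σ (x_i·y_{i+1} − x_{i+1}·y_i), indices taken mod 6.
A→B: (6)(-2) − (1)(-5) = -7
B→C: (1)(-10) − (2)(-2) = -6
C→D: (2)(5) − (-8)(-10) = -70
D→E: (-8)(6) − (-9)(5) = -3
E→F: (-9)(10) − (1)(6) = -96
F→A: (1)(-5) − (6)(10) = -65
Σ = -247
Signed area = Σ/2 = -123.5 (negative ⇒ clockwise traversal).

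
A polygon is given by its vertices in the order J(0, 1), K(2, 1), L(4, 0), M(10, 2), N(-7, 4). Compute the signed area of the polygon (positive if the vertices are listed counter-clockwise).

Apply the shoelace formula: 2A = Σ (x_i·y_{i+1} − x_{i+1}·y_i), indices taken mod 5.
Σ = (-2) + (-4) + (8) + (54) + (-7) = 49
Signed area = Σ/2 = 24.5 (positive ⇒ counter-clockwise traversal).

24.5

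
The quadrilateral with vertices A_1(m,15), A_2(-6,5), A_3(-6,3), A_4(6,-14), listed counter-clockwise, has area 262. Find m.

The doubled signed area Σ (x_i y_{i+1} − x_{i+1} y_i) is linear in m.
With m=0 it equals 258; the coefficient of m is 19 (from the two edges through A_1).
So 19·m + 258 = 2·262 = 524 ⇒ m = 14.

14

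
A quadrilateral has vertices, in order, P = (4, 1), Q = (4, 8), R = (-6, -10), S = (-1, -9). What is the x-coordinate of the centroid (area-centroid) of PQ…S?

1/69

Apply Gauss's area formula. First the cross-terms c_i = x_i·y_{i+1} − x_{i+1}·y_i:
  28, 8, 44, 35  ⇒  2A = 115, A = 57.5.
Then Σ (x_i + x_{i+1})·c_i = 5, so x̄ = 5 / (6·57.5) = 1/69.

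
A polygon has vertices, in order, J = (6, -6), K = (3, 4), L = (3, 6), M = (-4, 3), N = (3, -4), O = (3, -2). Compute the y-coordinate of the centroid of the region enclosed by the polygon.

139/132

Apply the shoelace (surveyor's) formula. First the cross-terms c_i = x_i·y_{i+1} − x_{i+1}·y_i:
  42, 6, 33, 7, 6, -6  ⇒  2A = 88, A = 44.
Then Σ (y_i + y_{i+1})·c_i = 278, so ȳ = 278 / (6·44) = 139/132.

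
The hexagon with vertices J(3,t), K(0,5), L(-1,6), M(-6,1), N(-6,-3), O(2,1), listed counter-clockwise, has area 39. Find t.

1

Write out the shoelace sum; only the two edges meeting at J involve t:
2·Area = [(2·t − 3·1) + (3·5 − 0·t)] + 64
       = 2·t + 76 = 78
⇒ t = 1.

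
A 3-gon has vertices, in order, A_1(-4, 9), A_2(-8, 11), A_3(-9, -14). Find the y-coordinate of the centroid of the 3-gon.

2

Apply the shoelace formula. First the cross-terms c_i = x_i·y_{i+1} − x_{i+1}·y_i:
  28, 211, -137  ⇒  2A = 102, A = 51.
Then Σ (y_i + y_{i+1})·c_i = 612, so ȳ = 612 / (6·51) = 2.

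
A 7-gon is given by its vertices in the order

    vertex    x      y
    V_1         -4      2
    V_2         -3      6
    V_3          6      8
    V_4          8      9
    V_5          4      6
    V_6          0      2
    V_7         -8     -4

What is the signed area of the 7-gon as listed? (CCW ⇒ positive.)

Apply the surveyor's formula: 2A = Σ (x_i·y_{i+1} − x_{i+1}·y_i), indices taken mod 7.
Cross-terms: -18, -60, -10, 12, 8, 16, -32  ⇒  Σ = -84
Signed area = Σ/2 = -42 (negative ⇒ clockwise traversal).

-42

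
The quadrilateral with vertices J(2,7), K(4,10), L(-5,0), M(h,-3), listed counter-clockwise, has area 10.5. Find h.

The doubled signed area Σ (x_i y_{i+1} − x_{i+1} y_i) is linear in h.
With h=0 it equals 63; the coefficient of h is 7 (from the two edges through M).
So 7·h + 63 = 2·10.5 = 21 ⇒ h = -6.

-6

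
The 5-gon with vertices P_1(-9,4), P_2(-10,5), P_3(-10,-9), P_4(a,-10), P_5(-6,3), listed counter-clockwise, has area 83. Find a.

The doubled signed area Σ (x_i y_{i+1} − x_{i+1} y_i) is linear in a.
With a=0 it equals 178; the coefficient of a is 12 (from the two edges through P_4).
So 12·a + 178 = 2·83 = 166 ⇒ a = -1.

-1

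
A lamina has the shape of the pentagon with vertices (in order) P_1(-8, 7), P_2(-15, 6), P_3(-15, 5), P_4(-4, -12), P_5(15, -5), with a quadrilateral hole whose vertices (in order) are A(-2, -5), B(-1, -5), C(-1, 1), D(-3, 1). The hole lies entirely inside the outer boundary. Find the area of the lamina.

Outer boundary:
Apply Gauss's area formula: 2A = Σ (x_i·y_{i+1} − x_{i+1}·y_i), indices taken mod 5.
Cross-terms: 57, 15, 200, 200, 65  ⇒  Σ = 537
Area = |Σ|/2 = 268.5.
Hole:
Apply the surveyor's formula: 2A = Σ (x_i·y_{i+1} − x_{i+1}·y_i), indices taken mod 4.
A→B: (-2)(-5) − (-1)(-5) = 5
B→C: (-1)(1) − (-1)(-5) = -6
C→D: (-1)(1) − (-3)(1) = 2
D→A: (-3)(-5) − (-2)(1) = 17
Σ = 18
Area = |Σ|/2 = 9.
Net area = 268.5 − 9 = 259.5.

259.5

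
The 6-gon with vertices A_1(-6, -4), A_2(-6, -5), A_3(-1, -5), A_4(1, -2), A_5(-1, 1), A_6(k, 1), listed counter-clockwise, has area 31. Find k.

The doubled signed area Σ (x_i y_{i+1} − x_{i+1} y_i) is linear in k.
With k=0 it equals 42; the coefficient of k is -5 (from the two edges through A_6).
So -5·k + 42 = 2·31 = 62 ⇒ k = -4.

-4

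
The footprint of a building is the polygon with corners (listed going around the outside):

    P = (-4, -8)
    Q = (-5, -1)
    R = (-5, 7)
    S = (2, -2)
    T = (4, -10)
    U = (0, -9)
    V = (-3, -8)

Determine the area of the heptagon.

Apply the shoelace (surveyor's) formula: 2A = Σ (x_i·y_{i+1} − x_{i+1}·y_i), indices taken mod 7.
Σ = (-36) + (-40) + (-4) + (-12) + (-36) + (-27) + (-8) = -163
Area = |Σ|/2 = 81.5.

81.5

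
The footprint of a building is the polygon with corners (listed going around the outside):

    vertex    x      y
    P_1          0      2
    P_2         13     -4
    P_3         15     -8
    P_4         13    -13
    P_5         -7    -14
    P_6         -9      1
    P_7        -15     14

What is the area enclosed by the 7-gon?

354

Apply Gauss's area formula: 2A = Σ (x_i·y_{i+1} − x_{i+1}·y_i), indices taken mod 7.
Cross-terms: -26, -44, -91, -273, -133, -111, -30  ⇒  Σ = -708
Area = |Σ|/2 = 354.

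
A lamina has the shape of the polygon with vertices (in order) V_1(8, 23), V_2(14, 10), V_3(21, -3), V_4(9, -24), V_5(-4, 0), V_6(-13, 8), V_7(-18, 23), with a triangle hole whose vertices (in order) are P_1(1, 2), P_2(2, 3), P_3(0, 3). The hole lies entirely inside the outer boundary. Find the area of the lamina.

Outer boundary:
Apply Gauss's area formula: 2A = Σ (x_i·y_{i+1} − x_{i+1}·y_i), indices taken mod 7.
Σ = (-242) + (-252) + (-477) + (-96) + (-32) + (-155) + (-598) = -1852
Area = |Σ|/2 = 926.
Hole:
Apply the surveyor's formula: 2A = Σ (x_i·y_{i+1} − x_{i+1}·y_i), indices taken mod 3.
Σ = (-1) + (6) + (-3) = 2
Area = |Σ|/2 = 1.
Net area = 926 − 1 = 925.

925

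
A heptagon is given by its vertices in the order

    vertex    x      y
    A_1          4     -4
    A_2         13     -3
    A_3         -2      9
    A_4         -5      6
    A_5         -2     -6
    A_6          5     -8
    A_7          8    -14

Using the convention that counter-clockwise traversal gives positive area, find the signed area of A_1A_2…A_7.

Cross-terms: 40, 111, 33, 42, 46, -6, 24  ⇒  Σ = 290
Signed area = Σ/2 = 145 (positive ⇒ counter-clockwise traversal).

145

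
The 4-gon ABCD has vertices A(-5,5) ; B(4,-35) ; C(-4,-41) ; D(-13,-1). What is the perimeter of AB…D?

102

|AB| = √((9)² + (-40)²) = √1681 = 41
|BC| = √((-8)² + (-6)²) = √100 = 10
|CD| = √((-9)² + (40)²) = √1681 = 41
|DA| = √((8)² + (6)²) = √100 = 10
Perimeter = 41 + 10 + 41 + 10 = 102.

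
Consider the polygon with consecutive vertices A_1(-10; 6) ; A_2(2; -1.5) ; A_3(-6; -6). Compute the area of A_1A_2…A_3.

Apply the shoelace (surveyor's) formula: 2A = Σ (x_i·y_{i+1} − x_{i+1}·y_i), indices taken mod 3.
Σ = (3) + (-21) + (-96) = -114
Area = |Σ|/2 = 57.

57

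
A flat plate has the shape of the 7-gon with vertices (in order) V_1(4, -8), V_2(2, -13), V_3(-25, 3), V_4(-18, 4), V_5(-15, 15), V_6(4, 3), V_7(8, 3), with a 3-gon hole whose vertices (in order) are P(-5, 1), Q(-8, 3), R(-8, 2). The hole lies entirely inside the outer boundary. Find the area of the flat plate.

400.5

Outer boundary:
Σ = (-36) + (-319) + (-46) + (-210) + (-105) + (-12) + (-76) = -804
Area = |Σ|/2 = 402.
Hole:
Cross-terms: -7, 8, 2  ⇒  Σ = 3
Area = |Σ|/2 = 1.5.
Net area = 402 − 1.5 = 400.5.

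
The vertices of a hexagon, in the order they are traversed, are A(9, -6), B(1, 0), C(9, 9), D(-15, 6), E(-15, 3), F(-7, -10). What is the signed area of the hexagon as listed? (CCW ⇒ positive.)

Apply the shoelace (surveyor's) formula: 2A = Σ (x_i·y_{i+1} − x_{i+1}·y_i), indices taken mod 6.
Σ = (6) + (9) + (189) + (45) + (171) + (132) = 552
Signed area = Σ/2 = 276 (positive ⇒ counter-clockwise traversal).

276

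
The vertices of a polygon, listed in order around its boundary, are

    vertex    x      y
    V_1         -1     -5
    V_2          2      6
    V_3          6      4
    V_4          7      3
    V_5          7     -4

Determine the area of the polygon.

61

Apply Gauss's area formula: 2A = Σ (x_i·y_{i+1} − x_{i+1}·y_i), indices taken mod 5.
V_1→V_2: (-1)(6) − (2)(-5) = 4
V_2→V_3: (2)(4) − (6)(6) = -28
V_3→V_4: (6)(3) − (7)(4) = -10
V_4→V_5: (7)(-4) − (7)(3) = -49
V_5→V_1: (7)(-5) − (-1)(-4) = -39
Σ = -122
Area = |Σ|/2 = 61.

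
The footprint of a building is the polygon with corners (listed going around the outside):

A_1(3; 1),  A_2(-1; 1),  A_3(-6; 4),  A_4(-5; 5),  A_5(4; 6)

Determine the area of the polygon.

Apply the shoelace formula: 2A = Σ (x_i·y_{i+1} − x_{i+1}·y_i), indices taken mod 5.
Σ = (4) + (2) + (-10) + (-50) + (-14) = -68
Area = |Σ|/2 = 34.

34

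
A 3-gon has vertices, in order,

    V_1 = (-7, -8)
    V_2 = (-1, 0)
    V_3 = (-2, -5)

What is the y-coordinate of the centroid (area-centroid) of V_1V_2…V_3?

Apply the shoelace formula. First the cross-terms c_i = x_i·y_{i+1} − x_{i+1}·y_i:
  -8, 5, -19  ⇒  2A = -22, A = -11.
Then Σ (y_i + y_{i+1})·c_i = 286, so ȳ = 286 / (6·(-11)) = -13/3.

-13/3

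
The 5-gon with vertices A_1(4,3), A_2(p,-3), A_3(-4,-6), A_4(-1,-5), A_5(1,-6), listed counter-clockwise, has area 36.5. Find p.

The doubled signed area Σ (x_i y_{i+1} − x_{i+1} y_i) is linear in p.
With p=0 it equals 28; the coefficient of p is -9 (from the two edges through A_2).
So -9·p + 28 = 2·36.5 = 73 ⇒ p = -5.

-5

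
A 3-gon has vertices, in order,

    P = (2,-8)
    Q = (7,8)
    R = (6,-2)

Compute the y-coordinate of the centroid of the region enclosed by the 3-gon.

Apply the shoelace formula. First the cross-terms c_i = x_i·y_{i+1} − x_{i+1}·y_i:
  72, -62, -44  ⇒  2A = -34, A = -17.
Then Σ (y_i + y_{i+1})·c_i = 68, so ȳ = 68 / (6·(-17)) = -2/3.

-2/3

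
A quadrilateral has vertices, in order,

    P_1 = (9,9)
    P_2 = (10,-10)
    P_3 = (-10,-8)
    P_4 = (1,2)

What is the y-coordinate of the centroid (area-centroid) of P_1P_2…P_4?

Apply Gauss's area formula. First the cross-terms c_i = x_i·y_{i+1} − x_{i+1}·y_i:
  -180, -180, -12, -9  ⇒  2A = -381, A = -190.5.
Then Σ (y_i + y_{i+1})·c_i = 3393, so ȳ = 3393 / (6·(-190.5)) = -377/127.

-377/127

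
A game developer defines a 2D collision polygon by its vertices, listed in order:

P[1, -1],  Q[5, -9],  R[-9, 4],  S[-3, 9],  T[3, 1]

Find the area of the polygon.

Cross-terms: -4, -61, -69, -30, -4  ⇒  Σ = -168
Area = |Σ|/2 = 84.

84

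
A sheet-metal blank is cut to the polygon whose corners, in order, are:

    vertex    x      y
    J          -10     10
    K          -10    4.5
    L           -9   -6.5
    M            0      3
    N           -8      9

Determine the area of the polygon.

83.75

Apply the shoelace (surveyor's) formula: 2A = Σ (x_i·y_{i+1} − x_{i+1}·y_i), indices taken mod 5.
Σ = (55) + (105.5) + (-27) + (24) + (10) = 167.5
Area = |Σ|/2 = 83.75.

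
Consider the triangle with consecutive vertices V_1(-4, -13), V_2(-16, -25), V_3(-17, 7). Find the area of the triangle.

198

Cross-terms: -108, -537, 249  ⇒  Σ = -396
Area = |Σ|/2 = 198.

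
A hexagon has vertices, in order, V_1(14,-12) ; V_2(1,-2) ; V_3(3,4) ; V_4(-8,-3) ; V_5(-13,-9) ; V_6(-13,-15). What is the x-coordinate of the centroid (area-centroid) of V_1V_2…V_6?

-445/247

Apply the shoelace formula. First the cross-terms c_i = x_i·y_{i+1} − x_{i+1}·y_i:
  -16, 10, 23, 33, 78, 366  ⇒  2A = 494, A = 247.
Then Σ (x_i + x_{i+1})·c_i = -2670, so x̄ = -2670 / (6·247) = -445/247.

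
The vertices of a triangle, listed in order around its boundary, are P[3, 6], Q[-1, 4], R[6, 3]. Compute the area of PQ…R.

9

Cross-terms: 18, -27, 27  ⇒  Σ = 18
Area = |Σ|/2 = 9.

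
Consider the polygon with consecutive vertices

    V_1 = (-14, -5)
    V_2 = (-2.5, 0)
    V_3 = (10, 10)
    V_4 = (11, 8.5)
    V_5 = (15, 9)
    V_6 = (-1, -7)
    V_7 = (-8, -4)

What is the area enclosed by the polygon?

127.5

Apply Gauss's area formula: 2A = Σ (x_i·y_{i+1} − x_{i+1}·y_i), indices taken mod 7.
V_1→V_2: (-14)(0) − (-2.5)(-5) = -12.5
V_2→V_3: (-2.5)(10) − (10)(0) = -25
V_3→V_4: (10)(8.5) − (11)(10) = -25
V_4→V_5: (11)(9) − (15)(8.5) = -28.5
V_5→V_6: (15)(-7) − (-1)(9) = -96
V_6→V_7: (-1)(-4) − (-8)(-7) = -52
V_7→V_1: (-8)(-5) − (-14)(-4) = -16
Σ = -255
Area = |Σ|/2 = 127.5.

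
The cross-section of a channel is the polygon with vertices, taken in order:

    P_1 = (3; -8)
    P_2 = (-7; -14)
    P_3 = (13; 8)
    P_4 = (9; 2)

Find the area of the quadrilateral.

Apply the surveyor's formula: 2A = Σ (x_i·y_{i+1} − x_{i+1}·y_i), indices taken mod 4.
Σ = (-98) + (126) + (-46) + (-78) = -96
Area = |Σ|/2 = 48.

48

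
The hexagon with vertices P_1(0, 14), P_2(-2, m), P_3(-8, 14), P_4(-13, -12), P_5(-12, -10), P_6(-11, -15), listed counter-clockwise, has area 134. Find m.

The doubled signed area Σ (x_i y_{i+1} − x_{i+1} y_i) is linear in m.
With m=0 it equals 180; the coefficient of m is 8 (from the two edges through P_2).
So 8·m + 180 = 2·134 = 268 ⇒ m = 11.

11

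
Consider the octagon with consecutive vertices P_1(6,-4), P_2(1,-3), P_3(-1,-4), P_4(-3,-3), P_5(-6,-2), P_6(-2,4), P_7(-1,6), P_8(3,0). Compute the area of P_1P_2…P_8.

54

Σ = (-14) + (-7) + (-9) + (-12) + (-28) + (-8) + (-18) + (-12) = -108
Area = |Σ|/2 = 54.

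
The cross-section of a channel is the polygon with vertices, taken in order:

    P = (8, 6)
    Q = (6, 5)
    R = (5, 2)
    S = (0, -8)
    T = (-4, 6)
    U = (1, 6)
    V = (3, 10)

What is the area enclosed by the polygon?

Apply the shoelace formula: 2A = Σ (x_i·y_{i+1} − x_{i+1}·y_i), indices taken mod 7.
Σ = (4) + (-13) + (-40) + (-32) + (-30) + (-8) + (-62) = -181
Area = |Σ|/2 = 90.5.

90.5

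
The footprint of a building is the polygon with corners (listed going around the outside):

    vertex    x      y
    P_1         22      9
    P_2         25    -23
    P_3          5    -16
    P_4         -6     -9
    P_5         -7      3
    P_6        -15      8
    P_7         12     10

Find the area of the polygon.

Apply the shoelace formula: 2A = Σ (x_i·y_{i+1} − x_{i+1}·y_i), indices taken mod 7.
Cross-terms: -731, -285, -141, -81, -11, -246, -112  ⇒  Σ = -1607
Area = |Σ|/2 = 803.5.

803.5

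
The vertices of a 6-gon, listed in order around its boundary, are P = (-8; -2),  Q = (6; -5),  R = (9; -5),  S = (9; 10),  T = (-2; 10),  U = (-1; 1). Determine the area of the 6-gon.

165

Apply Gauss's area formula: 2A = Σ (x_i·y_{i+1} − x_{i+1}·y_i), indices taken mod 6.
Σ = (52) + (15) + (135) + (110) + (8) + (10) = 330
Area = |Σ|/2 = 165.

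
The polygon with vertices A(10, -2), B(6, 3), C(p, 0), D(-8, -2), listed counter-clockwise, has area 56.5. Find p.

The doubled signed area Σ (x_i y_{i+1} − x_{i+1} y_i) is linear in p.
With p=0 it equals 78; the coefficient of p is -5 (from the two edges through C).
So -5·p + 78 = 2·56.5 = 113 ⇒ p = -7.

-7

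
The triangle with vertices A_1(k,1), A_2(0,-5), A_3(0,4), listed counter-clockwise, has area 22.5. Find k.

The doubled signed area Σ (x_i y_{i+1} − x_{i+1} y_i) is linear in k.
With k=0 it equals 0; the coefficient of k is -9 (from the two edges through A_1).
So -9·k + 0 = 2·22.5 = 45 ⇒ k = -5.

-5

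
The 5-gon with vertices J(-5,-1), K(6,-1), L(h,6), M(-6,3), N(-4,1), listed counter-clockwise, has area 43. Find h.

-3

Write out the shoelace sum; only the two edges meeting at L involve h:
2·Area = [(6·6 − h·(-1)) + (h·3 − (-6)·6)] + 26
       = 4·h + 98 = 86
⇒ h = -3.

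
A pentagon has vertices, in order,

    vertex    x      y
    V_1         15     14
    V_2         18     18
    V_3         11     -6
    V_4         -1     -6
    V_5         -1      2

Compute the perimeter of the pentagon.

|V_1V_2| = √((3)² + (4)²) = √25 = 5
|V_2V_3| = √((-7)² + (-24)²) = √625 = 25
|V_3V_4| = √((-12)² + (0)²) = √144 = 12
|V_4V_5| = √((0)² + (8)²) = √64 = 8
|V_5V_1| = √((16)² + (12)²) = √400 = 20
Perimeter = 5 + 25 + 12 + 8 + 20 = 70.

70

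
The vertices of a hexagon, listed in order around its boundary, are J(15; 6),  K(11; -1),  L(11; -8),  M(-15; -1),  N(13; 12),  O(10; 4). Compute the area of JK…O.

262

Σ = (-81) + (-77) + (-131) + (-167) + (-68) + (0) = -524
Area = |Σ|/2 = 262.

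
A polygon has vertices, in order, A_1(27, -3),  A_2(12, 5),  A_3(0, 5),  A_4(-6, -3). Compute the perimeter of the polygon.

|A_1A_2| = √((-15)² + (8)²) = √289 = 17
|A_2A_3| = √((-12)² + (0)²) = √144 = 12
|A_3A_4| = √((-6)² + (-8)²) = √100 = 10
|A_4A_1| = √((33)² + (0)²) = √1089 = 33
Perimeter = 17 + 12 + 10 + 33 = 72.

72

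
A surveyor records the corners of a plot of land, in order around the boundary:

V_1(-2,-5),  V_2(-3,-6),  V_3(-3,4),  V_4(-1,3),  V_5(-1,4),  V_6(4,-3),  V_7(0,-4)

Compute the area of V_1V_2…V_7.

38

Apply Gauss's area formula: 2A = Σ (x_i·y_{i+1} − x_{i+1}·y_i), indices taken mod 7.
Σ = (-3) + (-30) + (-5) + (-1) + (-13) + (-16) + (-8) = -76
Area = |Σ|/2 = 38.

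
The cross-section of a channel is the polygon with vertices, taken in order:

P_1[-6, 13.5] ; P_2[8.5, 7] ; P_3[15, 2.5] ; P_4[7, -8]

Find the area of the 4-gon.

Apply the shoelace (surveyor's) formula: 2A = Σ (x_i·y_{i+1} − x_{i+1}·y_i), indices taken mod 4.
Cross-terms: -156.75, -83.75, -137.5, 46.5  ⇒  Σ = -331.5
Area = |Σ|/2 = 165.75.

165.75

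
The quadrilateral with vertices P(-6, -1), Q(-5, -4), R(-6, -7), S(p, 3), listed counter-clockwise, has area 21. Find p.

The doubled signed area Σ (x_i y_{i+1} − x_{i+1} y_i) is linear in p.
With p=0 it equals 30; the coefficient of p is 6 (from the two edges through S).
So 6·p + 30 = 2·21 = 42 ⇒ p = 2.

2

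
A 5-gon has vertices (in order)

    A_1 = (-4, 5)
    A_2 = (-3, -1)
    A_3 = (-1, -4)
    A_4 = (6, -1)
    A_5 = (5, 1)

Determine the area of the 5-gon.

Apply the surveyor's formula: 2A = Σ (x_i·y_{i+1} − x_{i+1}·y_i), indices taken mod 5.
Cross-terms: 19, 11, 25, 11, 29  ⇒  Σ = 95
Area = |Σ|/2 = 47.5.

47.5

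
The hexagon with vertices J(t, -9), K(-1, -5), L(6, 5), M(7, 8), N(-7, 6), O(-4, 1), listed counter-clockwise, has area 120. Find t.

-10

The doubled signed area Σ (x_i y_{i+1} − x_{i+1} y_i) is linear in t.
With t=0 it equals 180; the coefficient of t is -6 (from the two edges through J).
So -6·t + 180 = 2·120 = 240 ⇒ t = -10.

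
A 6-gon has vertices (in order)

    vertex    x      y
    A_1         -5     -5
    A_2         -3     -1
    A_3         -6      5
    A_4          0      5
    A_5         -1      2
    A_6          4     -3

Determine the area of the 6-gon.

Cross-terms: -10, -21, -30, 5, -5, -35  ⇒  Σ = -96
Area = |Σ|/2 = 48.

48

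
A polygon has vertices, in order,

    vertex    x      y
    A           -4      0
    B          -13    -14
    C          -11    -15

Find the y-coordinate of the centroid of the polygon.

-29/3

Apply the surveyor's formula. First the cross-terms c_i = x_i·y_{i+1} − x_{i+1}·y_i:
  56, 41, -60  ⇒  2A = 37, A = 18.5.
Then Σ (y_i + y_{i+1})·c_i = -1073, so ȳ = -1073 / (6·18.5) = -29/3.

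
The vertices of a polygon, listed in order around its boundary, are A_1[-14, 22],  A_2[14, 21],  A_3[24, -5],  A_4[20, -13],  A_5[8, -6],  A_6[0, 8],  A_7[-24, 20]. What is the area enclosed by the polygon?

698

Apply the surveyor's formula: 2A = Σ (x_i·y_{i+1} − x_{i+1}·y_i), indices taken mod 7.
Σ = (-602) + (-574) + (-212) + (-16) + (64) + (192) + (-248) = -1396
Area = |Σ|/2 = 698.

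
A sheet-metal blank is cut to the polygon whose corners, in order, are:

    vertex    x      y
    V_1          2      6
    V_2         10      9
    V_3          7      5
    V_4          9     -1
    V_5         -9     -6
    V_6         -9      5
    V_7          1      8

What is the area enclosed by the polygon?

178

Σ = (-42) + (-13) + (-52) + (-63) + (-99) + (-77) + (-10) = -356
Area = |Σ|/2 = 178.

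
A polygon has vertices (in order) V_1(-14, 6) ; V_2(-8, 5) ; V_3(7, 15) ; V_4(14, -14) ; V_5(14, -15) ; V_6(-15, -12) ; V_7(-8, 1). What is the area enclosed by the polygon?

518.5

Apply Gauss's area formula: 2A = Σ (x_i·y_{i+1} − x_{i+1}·y_i), indices taken mod 7.
Σ = (-22) + (-155) + (-308) + (-14) + (-393) + (-111) + (-34) = -1037
Area = |Σ|/2 = 518.5.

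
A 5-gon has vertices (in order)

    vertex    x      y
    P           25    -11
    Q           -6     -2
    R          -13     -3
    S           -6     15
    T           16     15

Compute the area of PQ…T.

Apply the shoelace formula: 2A = Σ (x_i·y_{i+1} − x_{i+1}·y_i), indices taken mod 5.
Σ = (-116) + (-8) + (-213) + (-330) + (-551) = -1218
Area = |Σ|/2 = 609.

609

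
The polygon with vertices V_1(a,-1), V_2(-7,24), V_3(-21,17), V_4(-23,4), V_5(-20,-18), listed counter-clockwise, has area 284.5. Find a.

-15

The doubled signed area Σ (x_i y_{i+1} − x_{i+1} y_i) is linear in a.
With a=0 it equals 1199; the coefficient of a is 42 (from the two edges through V_1).
So 42·a + 1199 = 2·284.5 = 569 ⇒ a = -15.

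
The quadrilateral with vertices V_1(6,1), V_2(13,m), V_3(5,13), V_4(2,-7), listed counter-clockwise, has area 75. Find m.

Write out the shoelace sum; only the two edges meeting at V_2 involve m:
2·Area = [(6·m − 13·1) + (13·13 − 5·m)] + -17
       = 1·m + 139 = 150
⇒ m = 11.

11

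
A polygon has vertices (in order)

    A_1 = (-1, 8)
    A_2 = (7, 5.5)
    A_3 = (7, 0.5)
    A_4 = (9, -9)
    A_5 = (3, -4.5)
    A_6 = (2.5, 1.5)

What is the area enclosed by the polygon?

Apply the surveyor's formula: 2A = Σ (x_i·y_{i+1} − x_{i+1}·y_i), indices taken mod 6.
Σ = (-61.5) + (-35) + (-67.5) + (-13.5) + (15.75) + (21.5) = -140.25
Area = |Σ|/2 = 70.125.

70.125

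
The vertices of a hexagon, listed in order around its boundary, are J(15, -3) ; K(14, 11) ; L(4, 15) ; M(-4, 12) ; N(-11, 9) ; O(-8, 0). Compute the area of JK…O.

336.5

Apply the shoelace formula: 2A = Σ (x_i·y_{i+1} − x_{i+1}·y_i), indices taken mod 6.
J→K: (15)(11) − (14)(-3) = 207
K→L: (14)(15) − (4)(11) = 166
L→M: (4)(12) − (-4)(15) = 108
M→N: (-4)(9) − (-11)(12) = 96
N→O: (-11)(0) − (-8)(9) = 72
O→J: (-8)(-3) − (15)(0) = 24
Σ = 673
Area = |Σ|/2 = 336.5.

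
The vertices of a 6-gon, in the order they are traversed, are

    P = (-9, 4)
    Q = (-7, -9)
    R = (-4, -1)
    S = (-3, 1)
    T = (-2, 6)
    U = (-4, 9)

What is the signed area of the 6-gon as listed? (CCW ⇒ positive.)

64

Apply the shoelace formula: 2A = Σ (x_i·y_{i+1} − x_{i+1}·y_i), indices taken mod 6.
Σ = (109) + (-29) + (-7) + (-16) + (6) + (65) = 128
Signed area = Σ/2 = 64 (positive ⇒ counter-clockwise traversal).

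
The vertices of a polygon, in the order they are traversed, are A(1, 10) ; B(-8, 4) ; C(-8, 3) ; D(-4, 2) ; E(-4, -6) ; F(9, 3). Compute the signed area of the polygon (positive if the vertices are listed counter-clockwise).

Apply Gauss's area formula: 2A = Σ (x_i·y_{i+1} − x_{i+1}·y_i), indices taken mod 6.
Cross-terms: 84, 8, -4, 32, 42, 87  ⇒  Σ = 249
Signed area = Σ/2 = 124.5 (positive ⇒ counter-clockwise traversal).

124.5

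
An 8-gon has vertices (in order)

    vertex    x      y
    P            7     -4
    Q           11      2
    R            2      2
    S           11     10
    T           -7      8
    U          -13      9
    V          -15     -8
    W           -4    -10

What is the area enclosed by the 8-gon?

Apply the shoelace formula: 2A = Σ (x_i·y_{i+1} − x_{i+1}·y_i), indices taken mod 8.
Σ = (58) + (18) + (-2) + (158) + (41) + (239) + (118) + (86) = 716
Area = |Σ|/2 = 358.

358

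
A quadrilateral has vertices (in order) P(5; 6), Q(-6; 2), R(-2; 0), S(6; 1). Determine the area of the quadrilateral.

Σ = (46) + (4) + (-2) + (31) = 79
Area = |Σ|/2 = 39.5.

39.5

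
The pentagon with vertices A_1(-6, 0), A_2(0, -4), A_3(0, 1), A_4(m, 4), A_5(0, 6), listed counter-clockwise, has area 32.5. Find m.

Write out the shoelace sum; only the two edges meeting at A_4 involve m:
2·Area = [(0·4 − m·1) + (m·6 − 0·4)] + 60
       = 5·m + 60 = 65
⇒ m = 1.

1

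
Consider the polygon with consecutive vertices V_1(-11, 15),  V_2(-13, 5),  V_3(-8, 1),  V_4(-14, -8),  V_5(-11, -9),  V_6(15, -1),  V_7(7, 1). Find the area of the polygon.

283.5

Apply Gauss's area formula: 2A = Σ (x_i·y_{i+1} − x_{i+1}·y_i), indices taken mod 7.
Cross-terms: 140, 27, 78, 38, 146, 22, 116  ⇒  Σ = 567
Area = |Σ|/2 = 283.5.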